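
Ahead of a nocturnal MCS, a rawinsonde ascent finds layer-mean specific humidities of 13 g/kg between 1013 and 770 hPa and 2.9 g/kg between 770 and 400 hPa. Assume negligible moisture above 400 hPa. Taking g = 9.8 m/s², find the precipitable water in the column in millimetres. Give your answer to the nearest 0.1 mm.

Precipitable water is the column-integrated vapour mass per unit area: PW = (1/g) Σ q̄ Δp, with q in kg/kg and Δp in Pa (1 kg/m² of water = 1 mm).
Layer 1013–770 hPa: Δp = 243 hPa = 24300 Pa, q̄ = 0.013 kg/kg → 0.013 × 24300 / 9.8 = 32.23 mm
Layer 770–400 hPa: Δp = 370 hPa = 37000 Pa, q̄ = 0.0029 kg/kg → 0.0029 × 37000 / 9.8 = 10.95 mm
PW = 32.23 + 10.95 = 43.18 ≈ 43.2 mm.

PW ≈ 43.2 mm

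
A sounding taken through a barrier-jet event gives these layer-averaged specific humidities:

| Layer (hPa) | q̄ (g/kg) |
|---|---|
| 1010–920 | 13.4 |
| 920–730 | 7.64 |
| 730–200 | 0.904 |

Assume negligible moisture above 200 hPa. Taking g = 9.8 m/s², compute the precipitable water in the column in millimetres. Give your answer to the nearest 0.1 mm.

Precipitable water is the column-integrated vapour mass per unit area: PW = (1/g) Σ q̄ Δp, with q in kg/kg and Δp in Pa (1 kg/m² of water = 1 mm).
Layer 1010–920 hPa: Δp = 90 hPa = 9000 Pa, q̄ = 0.0134 kg/kg → 0.0134 × 9000 / 9.8 = 12.31 mm
Layer 920–730 hPa: Δp = 190 hPa = 19000 Pa, q̄ = 0.00764 kg/kg → 0.00764 × 19000 / 9.8 = 14.81 mm
Layer 730–200 hPa: Δp = 530 hPa = 53000 Pa, q̄ = 0.000904 kg/kg → 0.000904 × 53000 / 9.8 = 4.89 mm
PW = 12.31 + 14.81 + 4.89 = 32.01 ≈ 32.0 mm.

PW ≈ 32.0 mm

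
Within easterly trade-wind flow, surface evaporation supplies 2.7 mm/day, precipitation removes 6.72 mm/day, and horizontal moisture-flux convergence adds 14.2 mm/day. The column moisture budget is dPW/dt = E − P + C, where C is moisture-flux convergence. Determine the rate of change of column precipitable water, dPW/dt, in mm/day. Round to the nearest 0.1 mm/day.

dPW/dt ≈ 10.2 mm/day

dPW/dt = E − P + C = 2.7 − 6.72 + (14.2) = 10.2 mm/day.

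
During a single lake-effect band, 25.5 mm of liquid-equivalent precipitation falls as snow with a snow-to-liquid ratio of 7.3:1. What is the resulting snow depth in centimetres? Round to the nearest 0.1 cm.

snow depth ≈ 18.6 cm

Snow depth = liquid × ratio = 25.5 mm × 7.3 = 186.15 mm = 18.6 cm.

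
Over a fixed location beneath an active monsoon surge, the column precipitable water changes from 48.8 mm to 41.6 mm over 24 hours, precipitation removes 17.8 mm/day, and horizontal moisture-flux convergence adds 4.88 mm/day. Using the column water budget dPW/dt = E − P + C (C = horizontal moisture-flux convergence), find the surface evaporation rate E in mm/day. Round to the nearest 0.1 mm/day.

dPW/dt = (41.6 − 48.8) mm / (24/24 day) = -7.200 mm/day.
E = dPW/dt + P − C = (-7.200) + 17.8 − (4.88) = 5.7 mm/day.

E ≈ 5.7 mm/day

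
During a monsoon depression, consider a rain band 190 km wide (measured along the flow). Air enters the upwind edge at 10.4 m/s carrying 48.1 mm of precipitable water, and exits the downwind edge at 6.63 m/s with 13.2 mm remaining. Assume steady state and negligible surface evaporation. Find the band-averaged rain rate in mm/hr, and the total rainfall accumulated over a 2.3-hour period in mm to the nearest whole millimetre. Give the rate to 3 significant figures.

R ≈ 7.82 mm/hr; total ≈ 18 mm

Column moisture flux per unit crosswind length is F = V × PW.
Inflow: F_in = 10.4 × 48.1 = 500.24 mm·m/s
Outflow: F_out = 6.63 × 13.2 = 87.516 mm·m/s
Steady-state rate R = (F_in − F_out)/L = (500.24 − 87.516) / 190000 m = 2.172e-03 mm/s.
R = 2.172e-03 × 3600 = 7.82 mm/hr.
Over 2.3 h: total = 7.82 × 2.3 = 17.986 ≈ 18 mm.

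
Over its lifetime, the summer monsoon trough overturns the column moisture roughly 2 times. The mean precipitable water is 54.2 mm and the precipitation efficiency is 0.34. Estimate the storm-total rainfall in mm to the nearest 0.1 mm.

rainfall ≈ 36.9 mm

Each cycle deposits ε × PW = 0.34 × 54.2 = 18.428 mm.
Over 2 cycles: 2 × 18.428 = 36.9 mm.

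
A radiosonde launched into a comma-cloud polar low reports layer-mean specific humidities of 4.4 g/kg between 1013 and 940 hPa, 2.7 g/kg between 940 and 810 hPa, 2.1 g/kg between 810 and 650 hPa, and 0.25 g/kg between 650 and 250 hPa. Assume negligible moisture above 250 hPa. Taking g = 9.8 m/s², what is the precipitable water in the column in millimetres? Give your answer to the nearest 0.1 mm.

PW ≈ 11.3 mm

Precipitable water is the column-integrated vapour mass per unit area: PW = (1/g) Σ q̄ Δp, with q in kg/kg and Δp in Pa (1 kg/m² of water = 1 mm).
Layer 1013–940 hPa: Δp = 73 hPa = 7300 Pa, q̄ = 0.0044 kg/kg → 0.0044 × 7300 / 9.8 = 3.28 mm
Layer 940–810 hPa: Δp = 130 hPa = 13000 Pa, q̄ = 0.0027 kg/kg → 0.0027 × 13000 / 9.8 = 3.58 mm
Layer 810–650 hPa: Δp = 160 hPa = 16000 Pa, q̄ = 0.0021 kg/kg → 0.0021 × 16000 / 9.8 = 3.43 mm
Layer 650–250 hPa: Δp = 400 hPa = 40000 Pa, q̄ = 0.00025 kg/kg → 0.00025 × 40000 / 9.8 = 1.02 mm
PW = 3.28 + 3.58 + 3.43 + 1.02 = 11.31 ≈ 11.3 mm.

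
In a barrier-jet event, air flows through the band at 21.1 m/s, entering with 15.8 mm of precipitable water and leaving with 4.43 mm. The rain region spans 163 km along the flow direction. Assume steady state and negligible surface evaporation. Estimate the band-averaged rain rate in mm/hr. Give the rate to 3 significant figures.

Column moisture flux per unit crosswind length is F = V × PW.
Inflow: F_in = 21.1 × 15.8 = 333.38 mm·m/s
Outflow: F_out = 21.1 × 4.43 = 93.473 mm·m/s
Steady-state rate R = (F_in − F_out)/L = (333.38 − 93.473) / 163000 m = 1.472e-03 mm/s.
R = 1.472e-03 × 3600 = 5.30 mm/hr.

R ≈ 5.30 mm/hr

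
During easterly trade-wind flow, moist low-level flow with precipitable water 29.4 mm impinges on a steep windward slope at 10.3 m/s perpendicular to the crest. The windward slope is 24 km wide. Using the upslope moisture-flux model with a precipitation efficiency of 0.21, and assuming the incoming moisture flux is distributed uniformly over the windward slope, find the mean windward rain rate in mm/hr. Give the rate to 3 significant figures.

Incoming column moisture flux per unit ridge length: F = V × PW = 10.3 × 29.4 = 302.82 mm·m/s.
Spread over the 24 km slope with efficiency ε = 0.21: R = ε·F/W = 0.21 × 302.82 / 24000 m = 2.650e-03 mm/s.
R = 2.650e-03 × 3600 = 9.54 mm/hr.

R ≈ 9.54 mm/hr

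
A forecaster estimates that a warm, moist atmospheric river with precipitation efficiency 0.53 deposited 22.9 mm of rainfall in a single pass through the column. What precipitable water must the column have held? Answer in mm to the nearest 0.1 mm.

PW ≈ 43.2 mm

PW = rainfall / ε = 22.9 / 0.53 = 43.2 mm.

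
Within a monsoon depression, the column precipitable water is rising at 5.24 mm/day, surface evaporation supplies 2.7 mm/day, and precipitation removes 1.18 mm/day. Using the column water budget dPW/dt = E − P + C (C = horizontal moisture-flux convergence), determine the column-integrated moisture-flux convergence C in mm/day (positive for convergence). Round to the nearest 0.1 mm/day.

C ≈ 3.7 mm/day

dPW/dt = +5.24 mm/day.
C = dPW/dt − E + P = (+5.24) − 2.7 + 1.18 = 3.7 mm/day.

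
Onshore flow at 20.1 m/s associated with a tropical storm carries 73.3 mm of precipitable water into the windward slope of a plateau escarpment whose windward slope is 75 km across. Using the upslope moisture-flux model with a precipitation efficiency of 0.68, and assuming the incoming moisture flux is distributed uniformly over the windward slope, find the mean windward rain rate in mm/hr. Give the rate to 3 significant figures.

R ≈ 48.1 mm/hr

Incoming column moisture flux per unit ridge length: F = V × PW = 20.1 × 73.3 = 1473.33 mm·m/s.
Spread over the 75 km slope with efficiency ε = 0.68: R = ε·F/W = 0.68 × 1473.33 / 75000 m = 1.336e-02 mm/s.
R = 1.336e-02 × 3600 = 48.1 mm/hr.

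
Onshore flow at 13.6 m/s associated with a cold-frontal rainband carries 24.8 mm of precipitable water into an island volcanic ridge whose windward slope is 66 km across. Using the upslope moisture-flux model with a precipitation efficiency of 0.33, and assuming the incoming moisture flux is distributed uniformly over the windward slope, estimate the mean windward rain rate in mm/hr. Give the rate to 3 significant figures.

R ≈ 6.07 mm/hr

Incoming column moisture flux per unit ridge length: F = V × PW = 13.6 × 24.8 = 337.28 mm·m/s.
Spread over the 66 km slope with efficiency ε = 0.33: R = ε·F/W = 0.33 × 337.28 / 66000 m = 1.686e-03 mm/s.
R = 1.686e-03 × 3600 = 6.07 mm/hr.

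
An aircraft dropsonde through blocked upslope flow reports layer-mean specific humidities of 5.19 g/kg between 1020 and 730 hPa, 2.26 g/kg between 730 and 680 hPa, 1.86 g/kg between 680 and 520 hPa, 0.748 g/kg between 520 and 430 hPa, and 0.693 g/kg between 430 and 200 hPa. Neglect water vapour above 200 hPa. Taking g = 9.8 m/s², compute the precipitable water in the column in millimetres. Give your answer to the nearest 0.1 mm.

Precipitable water is the column-integrated vapour mass per unit area: PW = (1/g) Σ q̄ Δp, with q in kg/kg and Δp in Pa (1 kg/m² of water = 1 mm).
Layer 1020–730 hPa: Δp = 290 hPa = 29000 Pa, q̄ = 0.00519 kg/kg → 0.00519 × 29000 / 9.8 = 15.36 mm
Layer 730–680 hPa: Δp = 50 hPa = 5000 Pa, q̄ = 0.00226 kg/kg → 0.00226 × 5000 / 9.8 = 1.15 mm
Layer 680–520 hPa: Δp = 160 hPa = 16000 Pa, q̄ = 0.00186 kg/kg → 0.00186 × 16000 / 9.8 = 3.04 mm
Layer 520–430 hPa: Δp = 90 hPa = 9000 Pa, q̄ = 0.000748 kg/kg → 0.000748 × 9000 / 9.8 = 0.69 mm
Layer 430–200 hPa: Δp = 230 hPa = 23000 Pa, q̄ = 0.000693 kg/kg → 0.000693 × 23000 / 9.8 = 1.63 mm
PW = 15.36 + 1.15 + 3.04 + 0.69 + 1.63 = 21.87 ≈ 21.9 mm.

PW ≈ 21.9 mm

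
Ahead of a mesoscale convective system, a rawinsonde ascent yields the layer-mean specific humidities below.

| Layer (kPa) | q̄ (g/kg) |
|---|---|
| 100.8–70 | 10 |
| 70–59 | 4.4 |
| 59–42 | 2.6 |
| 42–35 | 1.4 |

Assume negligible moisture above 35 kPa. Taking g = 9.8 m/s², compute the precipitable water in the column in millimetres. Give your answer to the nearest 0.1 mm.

PW ≈ 41.9 mm

Precipitable water is the column-integrated vapour mass per unit area: PW = (1/g) Σ q̄ Δp, with q in kg/kg and Δp in Pa (1 kg/m² of water = 1 mm).
Layer 100.8–70 kPa: Δp = 308 hPa = 30800 Pa, q̄ = 0.01 kg/kg → 0.01 × 30800 / 9.8 = 31.43 mm
Layer 70–59 kPa: Δp = 110 hPa = 11000 Pa, q̄ = 0.0044 kg/kg → 0.0044 × 11000 / 9.8 = 4.94 mm
Layer 59–42 kPa: Δp = 170 hPa = 17000 Pa, q̄ = 0.0026 kg/kg → 0.0026 × 17000 / 9.8 = 4.51 mm
Layer 42–35 kPa: Δp = 70 hPa = 7000 Pa, q̄ = 0.0014 kg/kg → 0.0014 × 7000 / 9.8 = 1.00 mm
PW = 31.43 + 4.94 + 4.51 + 1.00 = 41.88 ≈ 41.9 mm.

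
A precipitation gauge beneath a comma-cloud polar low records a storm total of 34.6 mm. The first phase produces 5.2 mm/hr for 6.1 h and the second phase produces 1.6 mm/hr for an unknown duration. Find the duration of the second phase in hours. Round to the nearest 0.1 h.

Known phases: 5.2 × 6.1 = 31.72 mm.
Remaining depth = 34.6 − 31.72 = 2.88 mm.
Duration = 2.88 / 1.6 = 1.8 h.

duration ≈ 1.8 h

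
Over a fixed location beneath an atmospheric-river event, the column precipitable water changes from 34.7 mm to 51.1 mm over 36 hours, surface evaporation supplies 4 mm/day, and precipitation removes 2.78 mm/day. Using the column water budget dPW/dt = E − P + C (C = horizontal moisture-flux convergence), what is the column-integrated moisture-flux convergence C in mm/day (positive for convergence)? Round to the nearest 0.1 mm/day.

C ≈ 9.7 mm/day

dPW/dt = (51.1 − 34.7) mm / (36/24 day) = +10.933 mm/day.
C = dPW/dt − E + P = (+10.933) − 4 + 2.78 = 9.7 mm/day.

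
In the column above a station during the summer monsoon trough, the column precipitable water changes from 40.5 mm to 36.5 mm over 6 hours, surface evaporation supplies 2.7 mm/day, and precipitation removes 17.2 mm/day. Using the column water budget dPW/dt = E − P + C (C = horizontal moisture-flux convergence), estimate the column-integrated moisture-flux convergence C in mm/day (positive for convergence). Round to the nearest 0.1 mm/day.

C ≈ -1.5 mm/day

dPW/dt = (36.5 − 40.5) mm / (6/24 day) = -16.000 mm/day.
C = dPW/dt − E + P = (-16.000) − 2.7 + 17.2 = -1.5 mm/day.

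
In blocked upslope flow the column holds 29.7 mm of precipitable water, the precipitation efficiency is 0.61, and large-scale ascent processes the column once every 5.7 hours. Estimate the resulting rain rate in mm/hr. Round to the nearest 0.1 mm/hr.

Each overturning extracts ε × PW = 0.61 × 29.7 = 18.117 mm.
Rate = ε·PW / τ = 18.117 / 5.7 h = 3.2 mm/hr.

R ≈ 3.2 mm/hr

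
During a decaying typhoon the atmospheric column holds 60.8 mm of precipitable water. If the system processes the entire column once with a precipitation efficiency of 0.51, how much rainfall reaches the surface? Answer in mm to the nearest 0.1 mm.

Rainfall = ε × PW = 0.51 × 60.8 = 31.0 mm.

rainfall ≈ 31.0 mm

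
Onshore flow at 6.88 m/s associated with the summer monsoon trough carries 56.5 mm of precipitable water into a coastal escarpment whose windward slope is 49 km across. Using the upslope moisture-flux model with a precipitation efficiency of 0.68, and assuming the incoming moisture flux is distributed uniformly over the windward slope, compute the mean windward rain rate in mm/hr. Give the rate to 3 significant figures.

Incoming column moisture flux per unit ridge length: F = V × PW = 6.88 × 56.5 = 388.72 mm·m/s.
Spread over the 49 km slope with efficiency ε = 0.68: R = ε·F/W = 0.68 × 388.72 / 49000 m = 5.394e-03 mm/s.
R = 5.394e-03 × 3600 = 19.4 mm/hr.

R ≈ 19.4 mm/hr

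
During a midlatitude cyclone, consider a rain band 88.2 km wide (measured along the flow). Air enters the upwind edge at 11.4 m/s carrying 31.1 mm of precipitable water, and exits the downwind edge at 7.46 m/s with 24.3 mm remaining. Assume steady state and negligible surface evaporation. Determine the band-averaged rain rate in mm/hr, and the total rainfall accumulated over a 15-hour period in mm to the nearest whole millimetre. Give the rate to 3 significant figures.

R ≈ 7.07 mm/hr; total ≈ 106 mm

Column moisture flux per unit crosswind length is F = V × PW.
Inflow: F_in = 11.4 × 31.1 = 354.54 mm·m/s
Outflow: F_out = 7.46 × 24.3 = 181.278 mm·m/s
Steady-state rate R = (F_in − F_out)/L = (354.54 − 181.278) / 88200 m = 1.964e-03 mm/s.
R = 1.964e-03 × 3600 = 7.07 mm/hr.
Over 15 h: total = 7.07 × 15 = 106.05 ≈ 106 mm.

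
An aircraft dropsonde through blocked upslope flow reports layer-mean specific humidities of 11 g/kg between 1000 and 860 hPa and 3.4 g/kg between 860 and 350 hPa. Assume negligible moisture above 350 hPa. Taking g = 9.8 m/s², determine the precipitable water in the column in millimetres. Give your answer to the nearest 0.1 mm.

PW ≈ 33.4 mm

Precipitable water is the column-integrated vapour mass per unit area: PW = (1/g) Σ q̄ Δp, with q in kg/kg and Δp in Pa (1 kg/m² of water = 1 mm).
Layer 1000–860 hPa: Δp = 140 hPa = 14000 Pa, q̄ = 0.011 kg/kg → 0.011 × 14000 / 9.8 = 15.71 mm
Layer 860–350 hPa: Δp = 510 hPa = 51000 Pa, q̄ = 0.0034 kg/kg → 0.0034 × 51000 / 9.8 = 17.69 mm
PW = 15.71 + 17.69 = 33.40 ≈ 33.4 mm.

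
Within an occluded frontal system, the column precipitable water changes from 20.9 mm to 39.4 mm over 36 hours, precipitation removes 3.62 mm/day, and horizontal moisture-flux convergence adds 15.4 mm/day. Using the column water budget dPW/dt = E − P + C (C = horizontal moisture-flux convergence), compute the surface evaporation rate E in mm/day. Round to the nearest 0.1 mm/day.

dPW/dt = (39.4 − 20.9) mm / (36/24 day) = +12.333 mm/day.
E = dPW/dt + P − C = (+12.333) + 3.62 − (15.4) = 0.6 mm/day.

E ≈ 0.6 mm/day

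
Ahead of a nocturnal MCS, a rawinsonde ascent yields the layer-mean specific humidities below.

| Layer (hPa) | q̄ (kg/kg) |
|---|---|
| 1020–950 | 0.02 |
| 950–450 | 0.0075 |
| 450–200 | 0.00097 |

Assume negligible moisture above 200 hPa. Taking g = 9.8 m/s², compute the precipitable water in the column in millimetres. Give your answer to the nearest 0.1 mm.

PW ≈ 55.0 mm

Precipitable water is the column-integrated vapour mass per unit area: PW = (1/g) Σ q̄ Δp, with q in kg/kg and Δp in Pa (1 kg/m² of water = 1 mm).
Layer 1020–950 hPa: Δp = 70 hPa = 7000 Pa, q̄ = 0.02 kg/kg → 0.02 × 7000 / 9.8 = 14.29 mm
Layer 950–450 hPa: Δp = 500 hPa = 50000 Pa, q̄ = 0.0075 kg/kg → 0.0075 × 50000 / 9.8 = 38.27 mm
Layer 450–200 hPa: Δp = 250 hPa = 25000 Pa, q̄ = 0.00097 kg/kg → 0.00097 × 25000 / 9.8 = 2.47 mm
PW = 14.29 + 38.27 + 2.47 = 55.03 ≈ 55.0 mm.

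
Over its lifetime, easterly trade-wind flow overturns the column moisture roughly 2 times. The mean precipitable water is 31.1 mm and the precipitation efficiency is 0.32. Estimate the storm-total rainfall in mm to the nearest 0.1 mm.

rainfall ≈ 19.9 mm

Each cycle deposits ε × PW = 0.32 × 31.1 = 9.952 mm.
Over 2 cycles: 2 × 9.952 = 19.9 mm.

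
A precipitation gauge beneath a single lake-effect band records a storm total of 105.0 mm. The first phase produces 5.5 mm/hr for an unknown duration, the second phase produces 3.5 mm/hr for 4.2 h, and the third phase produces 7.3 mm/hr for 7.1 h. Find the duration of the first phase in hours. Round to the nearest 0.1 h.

duration ≈ 7.0 h

Known phases: 3.5 × 4.2 + 7.3 × 7.1 = 14.7 + 51.83 = 66.53 mm.
Remaining depth = 105.0 − 66.53 = 38.47 mm.
Duration = 38.47 / 5.5 = 7.0 h.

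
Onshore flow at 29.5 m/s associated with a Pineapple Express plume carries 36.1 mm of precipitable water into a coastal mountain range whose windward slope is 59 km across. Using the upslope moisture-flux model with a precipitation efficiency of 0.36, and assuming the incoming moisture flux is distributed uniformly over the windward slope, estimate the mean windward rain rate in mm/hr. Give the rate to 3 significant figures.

Incoming column moisture flux per unit ridge length: F = V × PW = 29.5 × 36.1 = 1064.95 mm·m/s.
Spread over the 59 km slope with efficiency ε = 0.36: R = ε·F/W = 0.36 × 1064.95 / 59000 m = 6.498e-03 mm/s.
R = 6.498e-03 × 3600 = 23.4 mm/hr.

R ≈ 23.4 mm/hr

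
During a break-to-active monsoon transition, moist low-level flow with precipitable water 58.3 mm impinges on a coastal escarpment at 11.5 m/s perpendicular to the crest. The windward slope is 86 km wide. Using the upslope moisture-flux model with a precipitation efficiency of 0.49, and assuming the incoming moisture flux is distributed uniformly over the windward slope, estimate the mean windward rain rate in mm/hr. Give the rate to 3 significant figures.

R ≈ 13.8 mm/hr

Incoming column moisture flux per unit ridge length: F = V × PW = 11.5 × 58.3 = 670.45 mm·m/s.
Spread over the 86 km slope with efficiency ε = 0.49: R = ε·F/W = 0.49 × 670.45 / 86000 m = 3.820e-03 mm/s.
R = 3.820e-03 × 3600 = 13.8 mm/hr.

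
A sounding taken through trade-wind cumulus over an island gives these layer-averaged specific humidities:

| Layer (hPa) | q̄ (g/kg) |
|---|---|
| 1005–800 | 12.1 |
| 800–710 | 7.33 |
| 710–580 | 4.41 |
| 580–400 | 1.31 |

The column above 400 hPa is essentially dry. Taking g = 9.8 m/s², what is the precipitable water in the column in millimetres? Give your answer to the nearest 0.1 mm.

Precipitable water is the column-integrated vapour mass per unit area: PW = (1/g) Σ q̄ Δp, with q in kg/kg and Δp in Pa (1 kg/m² of water = 1 mm).
Layer 1005–800 hPa: Δp = 205 hPa = 20500 Pa, q̄ = 0.0121 kg/kg → 0.0121 × 20500 / 9.8 = 25.31 mm
Layer 800–710 hPa: Δp = 90 hPa = 9000 Pa, q̄ = 0.00733 kg/kg → 0.00733 × 9000 / 9.8 = 6.73 mm
Layer 710–580 hPa: Δp = 130 hPa = 13000 Pa, q̄ = 0.00441 kg/kg → 0.00441 × 13000 / 9.8 = 5.85 mm
Layer 580–400 hPa: Δp = 180 hPa = 18000 Pa, q̄ = 0.00131 kg/kg → 0.00131 × 18000 / 9.8 = 2.41 mm
PW = 25.31 + 6.73 + 5.85 + 2.41 = 40.30 ≈ 40.3 mm.

PW ≈ 40.3 mm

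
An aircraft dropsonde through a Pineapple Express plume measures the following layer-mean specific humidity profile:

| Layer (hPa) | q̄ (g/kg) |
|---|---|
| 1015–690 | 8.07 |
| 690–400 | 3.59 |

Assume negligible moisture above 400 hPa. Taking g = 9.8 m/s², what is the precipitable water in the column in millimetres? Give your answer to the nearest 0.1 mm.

Precipitable water is the column-integrated vapour mass per unit area: PW = (1/g) Σ q̄ Δp, with q in kg/kg and Δp in Pa (1 kg/m² of water = 1 mm).
Layer 1015–690 hPa: Δp = 325 hPa = 32500 Pa, q̄ = 0.00807 kg/kg → 0.00807 × 32500 / 9.8 = 26.76 mm
Layer 690–400 hPa: Δp = 290 hPa = 29000 Pa, q̄ = 0.00359 kg/kg → 0.00359 × 29000 / 9.8 = 10.62 mm
PW = 26.76 + 10.62 = 37.38 ≈ 37.4 mm.

PW ≈ 37.4 mm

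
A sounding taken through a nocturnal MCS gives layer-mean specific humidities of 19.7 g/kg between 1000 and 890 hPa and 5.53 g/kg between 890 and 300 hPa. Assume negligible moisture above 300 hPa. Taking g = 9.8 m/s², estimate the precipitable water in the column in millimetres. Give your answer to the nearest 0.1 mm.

Precipitable water is the column-integrated vapour mass per unit area: PW = (1/g) Σ q̄ Δp, with q in kg/kg and Δp in Pa (1 kg/m² of water = 1 mm).
Layer 1000–890 hPa: Δp = 110 hPa = 11000 Pa, q̄ = 0.0197 kg/kg → 0.0197 × 11000 / 9.8 = 22.11 mm
Layer 890–300 hPa: Δp = 590 hPa = 59000 Pa, q̄ = 0.00553 kg/kg → 0.00553 × 59000 / 9.8 = 33.29 mm
PW = 22.11 + 33.29 = 55.40 ≈ 55.4 mm.

PW ≈ 55.4 mm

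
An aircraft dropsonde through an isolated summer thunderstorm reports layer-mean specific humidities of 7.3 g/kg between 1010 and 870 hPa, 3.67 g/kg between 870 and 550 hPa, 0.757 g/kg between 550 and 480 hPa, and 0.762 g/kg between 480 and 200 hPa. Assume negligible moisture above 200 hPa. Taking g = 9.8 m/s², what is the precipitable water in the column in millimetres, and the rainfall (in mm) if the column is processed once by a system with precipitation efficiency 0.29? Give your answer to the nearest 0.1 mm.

Precipitable water is the column-integrated vapour mass per unit area: PW = (1/g) Σ q̄ Δp, with q in kg/kg and Δp in Pa (1 kg/m² of water = 1 mm).
Layer 1010–870 hPa: Δp = 140 hPa = 14000 Pa, q̄ = 0.0073 kg/kg → 0.0073 × 14000 / 9.8 = 10.43 mm
Layer 870–550 hPa: Δp = 320 hPa = 32000 Pa, q̄ = 0.00367 kg/kg → 0.00367 × 32000 / 9.8 = 11.98 mm
Layer 550–480 hPa: Δp = 70 hPa = 7000 Pa, q̄ = 0.000757 kg/kg → 0.000757 × 7000 / 9.8 = 0.54 mm
Layer 480–200 hPa: Δp = 280 hPa = 28000 Pa, q̄ = 0.000762 kg/kg → 0.000762 × 28000 / 9.8 = 2.18 mm
PW = 10.43 + 11.98 + 0.54 + 2.18 = 25.13 ≈ 25.1 mm.
Rainfall = ε × PW = 0.29 × 25.1 = 7.3 mm.

PW ≈ 25.1 mm; rainfall ≈ 7.3 mm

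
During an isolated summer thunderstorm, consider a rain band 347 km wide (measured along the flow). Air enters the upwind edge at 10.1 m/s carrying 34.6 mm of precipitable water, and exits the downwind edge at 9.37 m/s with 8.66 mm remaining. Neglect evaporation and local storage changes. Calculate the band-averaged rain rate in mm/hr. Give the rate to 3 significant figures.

Column moisture flux per unit crosswind length is F = V × PW.
Inflow: F_in = 10.1 × 34.6 = 349.46 mm·m/s
Outflow: F_out = 9.37 × 8.66 = 81.1442 mm·m/s
Steady-state rate R = (F_in − F_out)/L = (349.46 − 81.1442) / 347000 m = 7.732e-04 mm/s.
R = 7.732e-04 × 3600 = 2.78 mm/hr.

R ≈ 2.78 mm/hr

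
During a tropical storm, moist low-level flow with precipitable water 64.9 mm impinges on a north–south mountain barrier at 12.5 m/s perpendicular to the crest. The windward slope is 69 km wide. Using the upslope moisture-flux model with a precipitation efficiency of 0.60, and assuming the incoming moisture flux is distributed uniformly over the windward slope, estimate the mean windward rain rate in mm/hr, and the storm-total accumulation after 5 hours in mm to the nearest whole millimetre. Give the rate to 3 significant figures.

R ≈ 25.4 mm/hr; total ≈ 127 mm

Incoming column moisture flux per unit ridge length: F = V × PW = 12.5 × 64.9 = 811.25 mm·m/s.
Spread over the 69 km slope with efficiency ε = 0.60: R = ε·F/W = 0.60 × 811.25 / 69000 m = 7.054e-03 mm/s.
R = 7.054e-03 × 3600 = 25.4 mm/hr.
Over 5 h: total = 25.4 × 5 = 127 mm.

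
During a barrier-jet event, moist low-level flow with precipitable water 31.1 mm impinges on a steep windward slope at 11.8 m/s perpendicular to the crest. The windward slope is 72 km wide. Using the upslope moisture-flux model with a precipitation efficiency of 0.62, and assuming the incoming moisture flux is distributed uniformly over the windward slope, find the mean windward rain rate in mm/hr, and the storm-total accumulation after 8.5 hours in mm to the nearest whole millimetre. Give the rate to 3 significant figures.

R ≈ 11.4 mm/hr; total ≈ 97 mm

Incoming column moisture flux per unit ridge length: F = V × PW = 11.8 × 31.1 = 366.98 mm·m/s.
Spread over the 72 km slope with efficiency ε = 0.62: R = ε·F/W = 0.62 × 366.98 / 72000 m = 3.160e-03 mm/s.
R = 3.160e-03 × 3600 = 11.4 mm/hr.
Over 8.5 h: total = 11.4 × 8.5 = 96.9 ≈ 97 mm.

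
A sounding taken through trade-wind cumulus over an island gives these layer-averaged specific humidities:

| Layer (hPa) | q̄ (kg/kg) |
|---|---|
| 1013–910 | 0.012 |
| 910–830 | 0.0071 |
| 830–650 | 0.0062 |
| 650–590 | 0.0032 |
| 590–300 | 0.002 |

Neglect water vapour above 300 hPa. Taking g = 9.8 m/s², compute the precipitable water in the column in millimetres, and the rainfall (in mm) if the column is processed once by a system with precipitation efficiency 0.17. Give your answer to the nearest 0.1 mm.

Precipitable water is the column-integrated vapour mass per unit area: PW = (1/g) Σ q̄ Δp, with q in kg/kg and Δp in Pa (1 kg/m² of water = 1 mm).
Layer 1013–910 hPa: Δp = 103 hPa = 10300 Pa, q̄ = 0.012 kg/kg → 0.012 × 10300 / 9.8 = 12.61 mm
Layer 910–830 hPa: Δp = 80 hPa = 8000 Pa, q̄ = 0.0071 kg/kg → 0.0071 × 8000 / 9.8 = 5.80 mm
Layer 830–650 hPa: Δp = 180 hPa = 18000 Pa, q̄ = 0.0062 kg/kg → 0.0062 × 18000 / 9.8 = 11.39 mm
Layer 650–590 hPa: Δp = 60 hPa = 6000 Pa, q̄ = 0.0032 kg/kg → 0.0032 × 6000 / 9.8 = 1.96 mm
Layer 590–300 hPa: Δp = 290 hPa = 29000 Pa, q̄ = 0.002 kg/kg → 0.002 × 29000 / 9.8 = 5.92 mm
PW = 12.61 + 5.80 + 11.39 + 1.96 + 5.92 = 37.68 ≈ 37.7 mm.
Rainfall = ε × PW = 0.17 × 37.7 = 6.4 mm.

PW ≈ 37.7 mm; rainfall ≈ 6.4 mm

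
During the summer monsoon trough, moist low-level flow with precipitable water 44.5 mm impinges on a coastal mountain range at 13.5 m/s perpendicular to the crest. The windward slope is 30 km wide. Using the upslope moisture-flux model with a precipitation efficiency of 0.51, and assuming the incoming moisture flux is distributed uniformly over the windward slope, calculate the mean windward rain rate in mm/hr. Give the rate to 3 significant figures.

Incoming column moisture flux per unit ridge length: F = V × PW = 13.5 × 44.5 = 600.75 mm·m/s.
Spread over the 30 km slope with efficiency ε = 0.51: R = ε·F/W = 0.51 × 600.75 / 30000 m = 1.021e-02 mm/s.
R = 1.021e-02 × 3600 = 36.8 mm/hr.

R ≈ 36.8 mm/hr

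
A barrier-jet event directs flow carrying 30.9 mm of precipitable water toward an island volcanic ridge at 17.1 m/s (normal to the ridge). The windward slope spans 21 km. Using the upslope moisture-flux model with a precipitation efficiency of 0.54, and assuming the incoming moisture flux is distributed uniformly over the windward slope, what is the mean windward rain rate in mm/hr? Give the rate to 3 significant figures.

Incoming column moisture flux per unit ridge length: F = V × PW = 17.1 × 30.9 = 528.39 mm·m/s.
Spread over the 21 km slope with efficiency ε = 0.54: R = ε·F/W = 0.54 × 528.39 / 21000 m = 1.359e-02 mm/s.
R = 1.359e-02 × 3600 = 48.9 mm/hr.

R ≈ 48.9 mm/hr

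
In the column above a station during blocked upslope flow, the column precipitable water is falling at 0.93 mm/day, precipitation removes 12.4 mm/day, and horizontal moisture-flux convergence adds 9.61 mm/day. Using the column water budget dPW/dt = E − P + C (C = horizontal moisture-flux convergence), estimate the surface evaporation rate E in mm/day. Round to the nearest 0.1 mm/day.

dPW/dt = -0.93 mm/day.
E = dPW/dt + P − C = (-0.93) + 12.4 − (9.61) = 1.9 mm/day.

E ≈ 1.9 mm/day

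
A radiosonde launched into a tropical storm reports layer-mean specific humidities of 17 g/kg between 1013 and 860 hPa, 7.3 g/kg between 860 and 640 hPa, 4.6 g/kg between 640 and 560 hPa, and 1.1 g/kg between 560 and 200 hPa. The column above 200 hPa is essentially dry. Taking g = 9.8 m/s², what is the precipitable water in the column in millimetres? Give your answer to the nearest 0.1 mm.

Precipitable water is the column-integrated vapour mass per unit area: PW = (1/g) Σ q̄ Δp, with q in kg/kg and Δp in Pa (1 kg/m² of water = 1 mm).
Layer 1013–860 hPa: Δp = 153 hPa = 15300 Pa, q̄ = 0.017 kg/kg → 0.017 × 15300 / 9.8 = 26.54 mm
Layer 860–640 hPa: Δp = 220 hPa = 22000 Pa, q̄ = 0.0073 kg/kg → 0.0073 × 22000 / 9.8 = 16.39 mm
Layer 640–560 hPa: Δp = 80 hPa = 8000 Pa, q̄ = 0.0046 kg/kg → 0.0046 × 8000 / 9.8 = 3.76 mm
Layer 560–200 hPa: Δp = 360 hPa = 36000 Pa, q̄ = 0.0011 kg/kg → 0.0011 × 36000 / 9.8 = 4.04 mm
PW = 26.54 + 16.39 + 3.76 + 4.04 = 50.73 ≈ 50.7 mm.

PW ≈ 50.7 mm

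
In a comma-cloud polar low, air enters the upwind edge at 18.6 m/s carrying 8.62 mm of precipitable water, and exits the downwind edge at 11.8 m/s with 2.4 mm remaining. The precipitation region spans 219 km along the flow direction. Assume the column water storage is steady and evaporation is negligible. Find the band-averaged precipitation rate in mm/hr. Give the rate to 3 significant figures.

Column moisture flux per unit crosswind length is F = V × PW.
Inflow: F_in = 18.6 × 8.62 = 160.332 mm·m/s
Outflow: F_out = 11.8 × 2.4 = 28.32 mm·m/s
Steady-state rate R = (F_in − F_out)/L = (160.332 − 28.32) / 219000 m = 6.028e-04 mm/s.
R = 6.028e-04 × 3600 = 2.17 mm/hr.

R ≈ 2.17 mm/hr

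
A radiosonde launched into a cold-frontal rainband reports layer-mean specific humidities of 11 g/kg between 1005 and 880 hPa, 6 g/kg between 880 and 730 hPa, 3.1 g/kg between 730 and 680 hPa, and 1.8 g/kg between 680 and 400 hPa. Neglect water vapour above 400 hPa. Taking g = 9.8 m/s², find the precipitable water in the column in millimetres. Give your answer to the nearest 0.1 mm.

Precipitable water is the column-integrated vapour mass per unit area: PW = (1/g) Σ q̄ Δp, with q in kg/kg and Δp in Pa (1 kg/m² of water = 1 mm).
Layer 1005–880 hPa: Δp = 125 hPa = 12500 Pa, q̄ = 0.011 kg/kg → 0.011 × 12500 / 9.8 = 14.03 mm
Layer 880–730 hPa: Δp = 150 hPa = 15000 Pa, q̄ = 0.006 kg/kg → 0.006 × 15000 / 9.8 = 9.18 mm
Layer 730–680 hPa: Δp = 50 hPa = 5000 Pa, q̄ = 0.0031 kg/kg → 0.0031 × 5000 / 9.8 = 1.58 mm
Layer 680–400 hPa: Δp = 280 hPa = 28000 Pa, q̄ = 0.0018 kg/kg → 0.0018 × 28000 / 9.8 = 5.14 mm
PW = 14.03 + 9.18 + 1.58 + 5.14 = 29.93 ≈ 29.9 mm.

PW ≈ 29.9 mm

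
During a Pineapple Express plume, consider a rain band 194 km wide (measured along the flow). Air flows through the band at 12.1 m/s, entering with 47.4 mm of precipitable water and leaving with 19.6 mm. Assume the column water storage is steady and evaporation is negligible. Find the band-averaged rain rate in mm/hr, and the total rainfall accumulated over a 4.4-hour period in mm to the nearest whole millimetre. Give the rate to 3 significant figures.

Column moisture flux per unit crosswind length is F = V × PW.
Inflow: F_in = 12.1 × 47.4 = 573.54 mm·m/s
Outflow: F_out = 12.1 × 19.6 = 237.16 mm·m/s
Steady-state rate R = (F_in − F_out)/L = (573.54 − 237.16) / 194000 m = 1.734e-03 mm/s.
R = 1.734e-03 × 3600 = 6.24 mm/hr.
Over 4.4 h: total = 6.24 × 4.4 = 27.456 ≈ 27 mm.

R ≈ 6.24 mm/hr; total ≈ 27 mm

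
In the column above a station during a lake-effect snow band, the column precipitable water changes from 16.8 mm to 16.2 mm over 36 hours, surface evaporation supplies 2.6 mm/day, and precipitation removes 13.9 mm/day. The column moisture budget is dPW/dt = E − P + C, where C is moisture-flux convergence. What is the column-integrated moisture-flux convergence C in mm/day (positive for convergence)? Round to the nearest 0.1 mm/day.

dPW/dt = (16.2 − 16.8) mm / (36/24 day) = -0.400 mm/day.
C = dPW/dt − E + P = (-0.400) − 2.6 + 13.9 = 10.9 mm/day.

C ≈ 10.9 mm/day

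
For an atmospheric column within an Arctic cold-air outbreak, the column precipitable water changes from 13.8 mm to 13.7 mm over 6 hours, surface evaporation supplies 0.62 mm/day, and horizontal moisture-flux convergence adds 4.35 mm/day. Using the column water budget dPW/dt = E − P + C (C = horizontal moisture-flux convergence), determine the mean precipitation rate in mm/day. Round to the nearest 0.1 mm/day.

P ≈ 5.4 mm/day

dPW/dt = (13.7 − 13.8) mm / (6/24 day) = -0.400 mm/day.
P = E + C − dPW/dt = 0.62 + (4.35) − (-0.400) = 5.4 mm/day.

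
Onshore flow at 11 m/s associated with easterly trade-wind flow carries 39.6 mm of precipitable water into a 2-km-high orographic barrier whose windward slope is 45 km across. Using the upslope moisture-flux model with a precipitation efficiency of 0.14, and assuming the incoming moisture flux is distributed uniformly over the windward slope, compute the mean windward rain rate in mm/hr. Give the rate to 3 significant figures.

Incoming column moisture flux per unit ridge length: F = V × PW = 11 × 39.6 = 435.6 mm·m/s.
Spread over the 45 km slope with efficiency ε = 0.14: R = ε·F/W = 0.14 × 435.6 / 45000 m = 1.355e-03 mm/s.
R = 1.355e-03 × 3600 = 4.88 mm/hr.

R ≈ 4.88 mm/hr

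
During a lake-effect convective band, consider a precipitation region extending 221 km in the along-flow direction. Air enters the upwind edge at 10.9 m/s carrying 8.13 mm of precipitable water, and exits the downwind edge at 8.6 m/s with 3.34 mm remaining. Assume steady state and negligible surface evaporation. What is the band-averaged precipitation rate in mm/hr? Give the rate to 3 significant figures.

Column moisture flux per unit crosswind length is F = V × PW.
Inflow: F_in = 10.9 × 8.13 = 88.617 mm·m/s
Outflow: F_out = 8.6 × 3.34 = 28.724 mm·m/s
Steady-state rate R = (F_in − F_out)/L = (88.617 − 28.724) / 221000 m = 2.710e-04 mm/s.
R = 2.710e-04 × 3600 = 0.976 mm/hr.

R ≈ 0.976 mm/hr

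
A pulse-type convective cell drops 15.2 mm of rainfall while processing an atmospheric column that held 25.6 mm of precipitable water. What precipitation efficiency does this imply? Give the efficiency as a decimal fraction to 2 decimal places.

ε ≈ 0.59

ε = rainfall / PW = 15.2 / 25.6 = 0.59.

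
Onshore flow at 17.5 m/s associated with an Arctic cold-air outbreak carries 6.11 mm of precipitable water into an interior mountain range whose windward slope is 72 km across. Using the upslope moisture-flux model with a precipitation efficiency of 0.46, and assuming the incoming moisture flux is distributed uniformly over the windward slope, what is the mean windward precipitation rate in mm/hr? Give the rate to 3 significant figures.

R ≈ 2.46 mm/hr

Incoming column moisture flux per unit ridge length: F = V × PW = 17.5 × 6.11 = 106.925 mm·m/s.
Spread over the 72 km slope with efficiency ε = 0.46: R = ε·F/W = 0.46 × 106.925 / 72000 m = 6.831e-04 mm/s.
R = 6.831e-04 × 3600 = 2.46 mm/hr.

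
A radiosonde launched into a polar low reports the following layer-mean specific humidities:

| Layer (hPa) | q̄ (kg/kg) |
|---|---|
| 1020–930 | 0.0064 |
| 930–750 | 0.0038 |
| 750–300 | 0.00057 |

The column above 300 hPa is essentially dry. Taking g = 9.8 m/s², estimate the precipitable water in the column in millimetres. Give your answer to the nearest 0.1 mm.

Precipitable water is the column-integrated vapour mass per unit area: PW = (1/g) Σ q̄ Δp, with q in kg/kg and Δp in Pa (1 kg/m² of water = 1 mm).
Layer 1020–930 hPa: Δp = 90 hPa = 9000 Pa, q̄ = 0.0064 kg/kg → 0.0064 × 9000 / 9.8 = 5.88 mm
Layer 930–750 hPa: Δp = 180 hPa = 18000 Pa, q̄ = 0.0038 kg/kg → 0.0038 × 18000 / 9.8 = 6.98 mm
Layer 750–300 hPa: Δp = 450 hPa = 45000 Pa, q̄ = 0.00057 kg/kg → 0.00057 × 45000 / 9.8 = 2.62 mm
PW = 5.88 + 6.98 + 2.62 = 15.48 ≈ 15.5 mm.

PW ≈ 15.5 mm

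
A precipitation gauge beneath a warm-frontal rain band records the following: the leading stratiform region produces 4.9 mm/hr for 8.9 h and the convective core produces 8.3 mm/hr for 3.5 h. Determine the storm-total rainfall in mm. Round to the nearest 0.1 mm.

Total = Σ Rᵢ Δtᵢ = 4.9 × 8.9 + 8.3 × 3.5
      = 43.61 + 29.05 = 72.7 mm.

total ≈ 72.7 mm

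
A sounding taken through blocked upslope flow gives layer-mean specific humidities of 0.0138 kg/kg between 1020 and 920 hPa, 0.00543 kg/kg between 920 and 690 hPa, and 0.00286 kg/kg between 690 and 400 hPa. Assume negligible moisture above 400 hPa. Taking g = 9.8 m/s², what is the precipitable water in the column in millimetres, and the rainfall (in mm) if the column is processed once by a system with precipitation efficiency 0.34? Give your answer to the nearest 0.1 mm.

PW ≈ 35.3 mm; rainfall ≈ 12.0 mm

Precipitable water is the column-integrated vapour mass per unit area: PW = (1/g) Σ q̄ Δp, with q in kg/kg and Δp in Pa (1 kg/m² of water = 1 mm).
Layer 1020–920 hPa: Δp = 100 hPa = 10000 Pa, q̄ = 0.0138 kg/kg → 0.0138 × 10000 / 9.8 = 14.08 mm
Layer 920–690 hPa: Δp = 230 hPa = 23000 Pa, q̄ = 0.00543 kg/kg → 0.00543 × 23000 / 9.8 = 12.74 mm
Layer 690–400 hPa: Δp = 290 hPa = 29000 Pa, q̄ = 0.00286 kg/kg → 0.00286 × 29000 / 9.8 = 8.46 mm
PW = 14.08 + 12.74 + 8.46 = 35.28 ≈ 35.3 mm.
Rainfall = ε × PW = 0.34 × 35.3 = 12.0 mm.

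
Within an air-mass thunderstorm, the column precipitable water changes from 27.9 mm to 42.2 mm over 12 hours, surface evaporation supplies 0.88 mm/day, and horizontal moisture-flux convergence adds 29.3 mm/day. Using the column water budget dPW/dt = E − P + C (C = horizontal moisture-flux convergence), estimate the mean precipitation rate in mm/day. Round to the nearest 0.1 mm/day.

P ≈ 1.6 mm/day

dPW/dt = (42.2 − 27.9) mm / (12/24 day) = +28.600 mm/day.
P = E + C − dPW/dt = 0.88 + (29.3) − (+28.600) = 1.6 mm/day.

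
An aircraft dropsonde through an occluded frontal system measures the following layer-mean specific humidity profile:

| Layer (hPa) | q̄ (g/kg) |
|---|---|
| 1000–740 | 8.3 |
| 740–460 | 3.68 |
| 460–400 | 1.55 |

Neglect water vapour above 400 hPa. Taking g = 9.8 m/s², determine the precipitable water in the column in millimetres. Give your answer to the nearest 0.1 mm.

Precipitable water is the column-integrated vapour mass per unit area: PW = (1/g) Σ q̄ Δp, with q in kg/kg and Δp in Pa (1 kg/m² of water = 1 mm).
Layer 1000–740 hPa: Δp = 260 hPa = 26000 Pa, q̄ = 0.0083 kg/kg → 0.0083 × 26000 / 9.8 = 22.02 mm
Layer 740–460 hPa: Δp = 280 hPa = 28000 Pa, q̄ = 0.00368 kg/kg → 0.00368 × 28000 / 9.8 = 10.51 mm
Layer 460–400 hPa: Δp = 60 hPa = 6000 Pa, q̄ = 0.00155 kg/kg → 0.00155 × 6000 / 9.8 = 0.95 mm
PW = 22.02 + 10.51 + 0.95 = 33.48 ≈ 33.5 mm.

PW ≈ 33.5 mm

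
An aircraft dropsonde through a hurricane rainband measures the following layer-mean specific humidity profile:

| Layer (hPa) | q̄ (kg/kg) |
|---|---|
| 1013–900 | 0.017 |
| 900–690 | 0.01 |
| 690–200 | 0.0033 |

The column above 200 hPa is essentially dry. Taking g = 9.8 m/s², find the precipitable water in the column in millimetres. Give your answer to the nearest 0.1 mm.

PW ≈ 57.5 mm

Precipitable water is the column-integrated vapour mass per unit area: PW = (1/g) Σ q̄ Δp, with q in kg/kg and Δp in Pa (1 kg/m² of water = 1 mm).
Layer 1013–900 hPa: Δp = 113 hPa = 11300 Pa, q̄ = 0.017 kg/kg → 0.017 × 11300 / 9.8 = 19.60 mm
Layer 900–690 hPa: Δp = 210 hPa = 21000 Pa, q̄ = 0.01 kg/kg → 0.01 × 21000 / 9.8 = 21.43 mm
Layer 690–200 hPa: Δp = 490 hPa = 49000 Pa, q̄ = 0.0033 kg/kg → 0.0033 × 49000 / 9.8 = 16.50 mm
PW = 19.60 + 21.43 + 16.50 = 57.53 ≈ 57.5 mm.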